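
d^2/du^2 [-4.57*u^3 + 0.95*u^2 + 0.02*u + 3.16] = 1.9 - 27.42*u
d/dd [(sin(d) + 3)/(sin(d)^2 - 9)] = -cos(d)/(sin(d) - 3)^2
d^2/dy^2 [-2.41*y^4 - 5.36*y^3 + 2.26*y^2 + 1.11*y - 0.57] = -28.92*y^2 - 32.16*y + 4.52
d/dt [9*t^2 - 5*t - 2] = 18*t - 5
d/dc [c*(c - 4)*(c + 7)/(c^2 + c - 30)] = (c^4 + 2*c^3 - 59*c^2 - 180*c + 840)/(c^4 + 2*c^3 - 59*c^2 - 60*c + 900)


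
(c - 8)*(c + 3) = c^2 - 5*c - 24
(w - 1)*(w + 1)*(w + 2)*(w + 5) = w^4 + 7*w^3 + 9*w^2 - 7*w - 10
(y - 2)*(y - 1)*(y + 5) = y^3 + 2*y^2 - 13*y + 10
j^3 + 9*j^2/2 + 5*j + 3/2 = (j + 1/2)*(j + 1)*(j + 3)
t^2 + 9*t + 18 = (t + 3)*(t + 6)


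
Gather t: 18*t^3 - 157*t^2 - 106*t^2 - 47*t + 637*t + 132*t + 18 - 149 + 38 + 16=18*t^3 - 263*t^2 + 722*t - 77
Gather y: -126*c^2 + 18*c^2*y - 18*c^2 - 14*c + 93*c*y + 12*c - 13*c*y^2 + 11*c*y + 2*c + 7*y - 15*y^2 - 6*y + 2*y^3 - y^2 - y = -144*c^2 + 2*y^3 + y^2*(-13*c - 16) + y*(18*c^2 + 104*c)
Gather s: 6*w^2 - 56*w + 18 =6*w^2 - 56*w + 18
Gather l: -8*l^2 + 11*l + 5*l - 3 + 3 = -8*l^2 + 16*l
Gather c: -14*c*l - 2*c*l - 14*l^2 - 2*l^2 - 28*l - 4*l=-16*c*l - 16*l^2 - 32*l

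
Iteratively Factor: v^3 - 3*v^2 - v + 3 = (v - 1)*(v^2 - 2*v - 3) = (v - 3)*(v - 1)*(v + 1)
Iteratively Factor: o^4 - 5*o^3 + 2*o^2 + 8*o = (o - 2)*(o^3 - 3*o^2 - 4*o) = (o - 4)*(o - 2)*(o^2 + o) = o*(o - 4)*(o - 2)*(o + 1)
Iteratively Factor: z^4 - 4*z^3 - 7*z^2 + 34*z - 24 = (z - 2)*(z^3 - 2*z^2 - 11*z + 12) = (z - 4)*(z - 2)*(z^2 + 2*z - 3) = (z - 4)*(z - 2)*(z + 3)*(z - 1)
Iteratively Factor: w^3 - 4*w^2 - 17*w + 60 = (w + 4)*(w^2 - 8*w + 15) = (w - 3)*(w + 4)*(w - 5)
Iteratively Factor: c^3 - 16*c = (c)*(c^2 - 16) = c*(c - 4)*(c + 4)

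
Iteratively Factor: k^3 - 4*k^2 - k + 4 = (k - 4)*(k^2 - 1) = (k - 4)*(k - 1)*(k + 1)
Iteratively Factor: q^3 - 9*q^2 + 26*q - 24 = (q - 3)*(q^2 - 6*q + 8) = (q - 4)*(q - 3)*(q - 2)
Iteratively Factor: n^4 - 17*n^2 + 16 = (n + 1)*(n^3 - n^2 - 16*n + 16) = (n + 1)*(n + 4)*(n^2 - 5*n + 4) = (n - 4)*(n + 1)*(n + 4)*(n - 1)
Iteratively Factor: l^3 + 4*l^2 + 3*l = (l)*(l^2 + 4*l + 3) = l*(l + 1)*(l + 3)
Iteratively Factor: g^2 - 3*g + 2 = (g - 1)*(g - 2)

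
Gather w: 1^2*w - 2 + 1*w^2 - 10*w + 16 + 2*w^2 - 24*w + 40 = 3*w^2 - 33*w + 54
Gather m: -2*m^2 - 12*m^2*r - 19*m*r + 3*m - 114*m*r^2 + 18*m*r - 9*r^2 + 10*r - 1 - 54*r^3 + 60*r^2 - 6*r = m^2*(-12*r - 2) + m*(-114*r^2 - r + 3) - 54*r^3 + 51*r^2 + 4*r - 1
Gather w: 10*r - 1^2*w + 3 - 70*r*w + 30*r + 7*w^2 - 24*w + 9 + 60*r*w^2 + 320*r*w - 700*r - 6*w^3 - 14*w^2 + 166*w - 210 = -660*r - 6*w^3 + w^2*(60*r - 7) + w*(250*r + 141) - 198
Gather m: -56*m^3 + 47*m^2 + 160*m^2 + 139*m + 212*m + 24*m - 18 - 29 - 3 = -56*m^3 + 207*m^2 + 375*m - 50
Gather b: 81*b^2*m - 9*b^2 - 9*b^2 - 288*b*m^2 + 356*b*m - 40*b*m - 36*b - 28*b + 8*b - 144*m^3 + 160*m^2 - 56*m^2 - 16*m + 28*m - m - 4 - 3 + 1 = b^2*(81*m - 18) + b*(-288*m^2 + 316*m - 56) - 144*m^3 + 104*m^2 + 11*m - 6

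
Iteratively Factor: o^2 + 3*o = (o)*(o + 3)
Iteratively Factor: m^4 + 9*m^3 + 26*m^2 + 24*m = (m + 3)*(m^3 + 6*m^2 + 8*m) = m*(m + 3)*(m^2 + 6*m + 8) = m*(m + 2)*(m + 3)*(m + 4)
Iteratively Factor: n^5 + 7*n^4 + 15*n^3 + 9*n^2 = (n)*(n^4 + 7*n^3 + 15*n^2 + 9*n) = n^2*(n^3 + 7*n^2 + 15*n + 9) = n^2*(n + 3)*(n^2 + 4*n + 3) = n^2*(n + 1)*(n + 3)*(n + 3)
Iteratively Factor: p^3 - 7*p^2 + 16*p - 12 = (p - 2)*(p^2 - 5*p + 6) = (p - 3)*(p - 2)*(p - 2)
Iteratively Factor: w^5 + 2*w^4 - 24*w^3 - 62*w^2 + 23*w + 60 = (w - 5)*(w^4 + 7*w^3 + 11*w^2 - 7*w - 12) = (w - 5)*(w - 1)*(w^3 + 8*w^2 + 19*w + 12) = (w - 5)*(w - 1)*(w + 1)*(w^2 + 7*w + 12) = (w - 5)*(w - 1)*(w + 1)*(w + 4)*(w + 3)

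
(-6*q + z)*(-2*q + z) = 12*q^2 - 8*q*z + z^2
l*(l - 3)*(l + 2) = l^3 - l^2 - 6*l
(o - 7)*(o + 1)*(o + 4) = o^3 - 2*o^2 - 31*o - 28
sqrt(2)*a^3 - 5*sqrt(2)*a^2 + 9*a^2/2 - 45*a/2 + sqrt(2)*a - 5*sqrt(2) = (a - 5)*(a + 2*sqrt(2))*(sqrt(2)*a + 1/2)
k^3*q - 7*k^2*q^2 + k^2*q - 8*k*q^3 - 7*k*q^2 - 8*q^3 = (k - 8*q)*(k + q)*(k*q + q)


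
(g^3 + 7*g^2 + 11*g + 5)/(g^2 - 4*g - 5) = (g^2 + 6*g + 5)/(g - 5)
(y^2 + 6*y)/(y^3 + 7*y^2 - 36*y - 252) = y/(y^2 + y - 42)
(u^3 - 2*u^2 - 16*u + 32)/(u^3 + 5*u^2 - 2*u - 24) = (u - 4)/(u + 3)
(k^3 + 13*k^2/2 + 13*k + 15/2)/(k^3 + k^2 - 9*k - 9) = (k + 5/2)/(k - 3)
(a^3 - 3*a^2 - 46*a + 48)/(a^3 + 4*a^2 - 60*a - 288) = (a - 1)/(a + 6)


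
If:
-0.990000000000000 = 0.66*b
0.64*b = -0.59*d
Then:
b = -1.50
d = 1.63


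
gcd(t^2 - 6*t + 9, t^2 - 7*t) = 1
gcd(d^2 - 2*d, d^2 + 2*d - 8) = d - 2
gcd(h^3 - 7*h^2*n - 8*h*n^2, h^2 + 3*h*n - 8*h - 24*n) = 1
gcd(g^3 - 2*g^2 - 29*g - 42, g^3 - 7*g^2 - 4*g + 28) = g^2 - 5*g - 14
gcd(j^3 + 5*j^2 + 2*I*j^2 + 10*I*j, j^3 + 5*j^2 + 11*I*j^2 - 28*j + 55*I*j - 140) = j + 5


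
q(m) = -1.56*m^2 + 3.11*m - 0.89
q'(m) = 3.11 - 3.12*m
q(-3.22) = -27.08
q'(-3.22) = 13.16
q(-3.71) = -33.90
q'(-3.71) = 14.69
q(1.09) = 0.65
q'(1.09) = -0.29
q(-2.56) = -19.08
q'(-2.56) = 11.10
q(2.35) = -2.20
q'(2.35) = -4.22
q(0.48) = 0.24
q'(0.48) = 1.61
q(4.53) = -18.81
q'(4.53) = -11.02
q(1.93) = -0.70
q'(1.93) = -2.91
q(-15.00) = -398.54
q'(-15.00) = 49.91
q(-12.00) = -262.85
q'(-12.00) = 40.55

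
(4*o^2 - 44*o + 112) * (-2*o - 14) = -8*o^3 + 32*o^2 + 392*o - 1568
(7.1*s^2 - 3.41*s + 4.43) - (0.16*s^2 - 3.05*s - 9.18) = 6.94*s^2 - 0.36*s + 13.61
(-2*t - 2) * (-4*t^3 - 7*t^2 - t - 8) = 8*t^4 + 22*t^3 + 16*t^2 + 18*t + 16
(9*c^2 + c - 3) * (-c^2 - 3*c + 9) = -9*c^4 - 28*c^3 + 81*c^2 + 18*c - 27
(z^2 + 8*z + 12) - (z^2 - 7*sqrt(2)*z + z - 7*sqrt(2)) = 7*z + 7*sqrt(2)*z + 7*sqrt(2) + 12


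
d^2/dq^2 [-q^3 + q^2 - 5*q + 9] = 2 - 6*q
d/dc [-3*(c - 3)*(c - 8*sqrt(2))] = -6*c + 9 + 24*sqrt(2)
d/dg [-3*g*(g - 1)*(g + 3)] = -9*g^2 - 12*g + 9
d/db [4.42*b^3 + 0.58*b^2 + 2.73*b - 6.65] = 13.26*b^2 + 1.16*b + 2.73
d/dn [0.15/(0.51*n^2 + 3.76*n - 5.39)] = (-0.153*n - 0.564)/(0.51*n^2 + 3.76*n - 5.39)^2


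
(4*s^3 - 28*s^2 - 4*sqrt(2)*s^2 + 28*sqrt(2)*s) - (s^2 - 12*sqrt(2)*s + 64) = 4*s^3 - 29*s^2 - 4*sqrt(2)*s^2 + 40*sqrt(2)*s - 64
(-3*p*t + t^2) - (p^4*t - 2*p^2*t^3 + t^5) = -p^4*t + 2*p^2*t^3 - 3*p*t - t^5 + t^2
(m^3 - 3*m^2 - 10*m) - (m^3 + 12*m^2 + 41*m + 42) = -15*m^2 - 51*m - 42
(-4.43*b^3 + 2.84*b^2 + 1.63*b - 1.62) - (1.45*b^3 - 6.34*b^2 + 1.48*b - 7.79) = -5.88*b^3 + 9.18*b^2 + 0.15*b + 6.17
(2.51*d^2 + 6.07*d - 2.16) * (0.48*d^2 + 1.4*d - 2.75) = 1.2048*d^4 + 6.4276*d^3 + 0.5587*d^2 - 19.7165*d + 5.94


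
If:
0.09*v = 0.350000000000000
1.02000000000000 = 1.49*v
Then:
No Solution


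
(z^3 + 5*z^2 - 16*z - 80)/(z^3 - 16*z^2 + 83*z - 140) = (z^2 + 9*z + 20)/(z^2 - 12*z + 35)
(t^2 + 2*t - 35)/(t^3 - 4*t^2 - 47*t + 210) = 1/(t - 6)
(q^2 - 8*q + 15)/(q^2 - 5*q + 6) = (q - 5)/(q - 2)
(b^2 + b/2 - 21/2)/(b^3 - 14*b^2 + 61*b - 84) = (b + 7/2)/(b^2 - 11*b + 28)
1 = 1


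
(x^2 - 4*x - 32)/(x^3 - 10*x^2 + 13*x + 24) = (x + 4)/(x^2 - 2*x - 3)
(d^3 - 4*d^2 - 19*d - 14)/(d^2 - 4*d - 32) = (-d^3 + 4*d^2 + 19*d + 14)/(-d^2 + 4*d + 32)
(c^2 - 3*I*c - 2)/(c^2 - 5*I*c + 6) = (c^2 - 3*I*c - 2)/(c^2 - 5*I*c + 6)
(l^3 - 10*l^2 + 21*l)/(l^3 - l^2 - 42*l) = (l - 3)/(l + 6)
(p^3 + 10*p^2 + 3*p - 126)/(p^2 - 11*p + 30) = (p^3 + 10*p^2 + 3*p - 126)/(p^2 - 11*p + 30)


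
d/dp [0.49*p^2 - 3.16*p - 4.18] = 0.98*p - 3.16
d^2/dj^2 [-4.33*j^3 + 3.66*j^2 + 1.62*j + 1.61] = 7.32 - 25.98*j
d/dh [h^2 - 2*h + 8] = 2*h - 2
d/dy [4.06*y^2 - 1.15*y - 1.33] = 8.12*y - 1.15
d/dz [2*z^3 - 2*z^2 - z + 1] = 6*z^2 - 4*z - 1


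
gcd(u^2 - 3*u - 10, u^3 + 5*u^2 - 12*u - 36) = u + 2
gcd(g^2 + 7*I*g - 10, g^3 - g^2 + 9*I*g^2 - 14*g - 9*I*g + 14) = g + 2*I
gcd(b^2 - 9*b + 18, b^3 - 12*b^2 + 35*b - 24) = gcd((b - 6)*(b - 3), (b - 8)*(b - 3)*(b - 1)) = b - 3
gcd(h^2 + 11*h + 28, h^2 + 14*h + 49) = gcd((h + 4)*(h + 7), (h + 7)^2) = h + 7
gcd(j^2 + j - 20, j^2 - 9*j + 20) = j - 4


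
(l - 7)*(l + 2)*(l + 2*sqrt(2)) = l^3 - 5*l^2 + 2*sqrt(2)*l^2 - 10*sqrt(2)*l - 14*l - 28*sqrt(2)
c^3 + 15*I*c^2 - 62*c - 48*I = (c + I)*(c + 6*I)*(c + 8*I)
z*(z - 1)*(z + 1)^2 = z^4 + z^3 - z^2 - z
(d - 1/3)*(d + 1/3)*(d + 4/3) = d^3 + 4*d^2/3 - d/9 - 4/27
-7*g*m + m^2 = m*(-7*g + m)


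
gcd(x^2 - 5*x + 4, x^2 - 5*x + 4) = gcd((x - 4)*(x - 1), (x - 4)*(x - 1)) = x^2 - 5*x + 4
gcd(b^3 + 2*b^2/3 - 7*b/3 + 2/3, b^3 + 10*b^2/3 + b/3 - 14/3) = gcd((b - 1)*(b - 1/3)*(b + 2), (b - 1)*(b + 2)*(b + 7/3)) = b^2 + b - 2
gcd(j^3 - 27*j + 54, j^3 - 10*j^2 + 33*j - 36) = j^2 - 6*j + 9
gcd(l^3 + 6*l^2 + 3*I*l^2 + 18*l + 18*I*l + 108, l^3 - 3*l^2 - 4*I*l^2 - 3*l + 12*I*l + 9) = l - 3*I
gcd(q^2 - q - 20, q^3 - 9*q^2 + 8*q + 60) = q - 5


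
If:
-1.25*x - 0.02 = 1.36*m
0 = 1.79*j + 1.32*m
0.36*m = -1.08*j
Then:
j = 0.00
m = 0.00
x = -0.02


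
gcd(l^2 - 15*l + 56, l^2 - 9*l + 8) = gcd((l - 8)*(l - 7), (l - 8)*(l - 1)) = l - 8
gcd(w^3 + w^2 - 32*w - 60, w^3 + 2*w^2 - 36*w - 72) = w^2 - 4*w - 12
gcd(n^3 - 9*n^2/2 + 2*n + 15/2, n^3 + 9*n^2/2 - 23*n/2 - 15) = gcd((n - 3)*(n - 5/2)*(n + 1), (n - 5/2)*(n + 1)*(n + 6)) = n^2 - 3*n/2 - 5/2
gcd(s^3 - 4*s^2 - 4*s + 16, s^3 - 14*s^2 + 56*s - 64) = s^2 - 6*s + 8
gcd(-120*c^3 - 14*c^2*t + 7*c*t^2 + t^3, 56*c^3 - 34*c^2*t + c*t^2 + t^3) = -4*c + t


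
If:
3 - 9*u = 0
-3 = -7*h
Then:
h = 3/7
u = 1/3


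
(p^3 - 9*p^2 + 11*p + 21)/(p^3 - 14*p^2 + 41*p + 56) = (p - 3)/(p - 8)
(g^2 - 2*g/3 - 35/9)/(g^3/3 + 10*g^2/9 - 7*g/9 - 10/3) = (9*g^2 - 6*g - 35)/(3*g^3 + 10*g^2 - 7*g - 30)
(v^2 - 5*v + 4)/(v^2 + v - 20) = (v - 1)/(v + 5)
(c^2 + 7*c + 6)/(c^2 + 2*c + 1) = (c + 6)/(c + 1)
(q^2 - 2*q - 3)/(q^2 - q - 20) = (-q^2 + 2*q + 3)/(-q^2 + q + 20)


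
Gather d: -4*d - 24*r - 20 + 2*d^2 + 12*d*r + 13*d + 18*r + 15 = 2*d^2 + d*(12*r + 9) - 6*r - 5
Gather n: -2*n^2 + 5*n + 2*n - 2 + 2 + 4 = -2*n^2 + 7*n + 4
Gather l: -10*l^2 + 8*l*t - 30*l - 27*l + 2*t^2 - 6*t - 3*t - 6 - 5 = -10*l^2 + l*(8*t - 57) + 2*t^2 - 9*t - 11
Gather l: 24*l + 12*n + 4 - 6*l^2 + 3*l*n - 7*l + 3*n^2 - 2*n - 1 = -6*l^2 + l*(3*n + 17) + 3*n^2 + 10*n + 3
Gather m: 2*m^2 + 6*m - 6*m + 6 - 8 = 2*m^2 - 2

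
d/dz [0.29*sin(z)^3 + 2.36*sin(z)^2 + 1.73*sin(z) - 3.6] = (0.87*sin(z)^2 + 4.72*sin(z) + 1.73)*cos(z)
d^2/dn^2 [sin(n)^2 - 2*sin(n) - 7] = 2*sin(n) + 2*cos(2*n)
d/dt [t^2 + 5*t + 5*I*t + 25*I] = 2*t + 5 + 5*I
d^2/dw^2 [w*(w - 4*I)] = 2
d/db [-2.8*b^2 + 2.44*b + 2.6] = 2.44 - 5.6*b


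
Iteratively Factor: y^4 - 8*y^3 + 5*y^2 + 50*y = (y + 2)*(y^3 - 10*y^2 + 25*y) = y*(y + 2)*(y^2 - 10*y + 25) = y*(y - 5)*(y + 2)*(y - 5)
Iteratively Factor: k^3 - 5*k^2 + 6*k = (k)*(k^2 - 5*k + 6) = k*(k - 3)*(k - 2)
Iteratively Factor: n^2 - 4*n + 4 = (n - 2)*(n - 2)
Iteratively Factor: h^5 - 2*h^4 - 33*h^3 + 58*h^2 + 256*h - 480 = (h - 5)*(h^4 + 3*h^3 - 18*h^2 - 32*h + 96) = (h - 5)*(h + 4)*(h^3 - h^2 - 14*h + 24) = (h - 5)*(h + 4)^2*(h^2 - 5*h + 6) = (h - 5)*(h - 3)*(h + 4)^2*(h - 2)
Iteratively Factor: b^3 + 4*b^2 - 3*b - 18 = (b + 3)*(b^2 + b - 6) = (b - 2)*(b + 3)*(b + 3)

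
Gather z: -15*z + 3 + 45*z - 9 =30*z - 6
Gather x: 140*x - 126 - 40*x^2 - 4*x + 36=-40*x^2 + 136*x - 90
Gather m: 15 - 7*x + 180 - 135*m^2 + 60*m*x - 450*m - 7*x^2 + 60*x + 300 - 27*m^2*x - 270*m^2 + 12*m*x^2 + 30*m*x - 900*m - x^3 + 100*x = m^2*(-27*x - 405) + m*(12*x^2 + 90*x - 1350) - x^3 - 7*x^2 + 153*x + 495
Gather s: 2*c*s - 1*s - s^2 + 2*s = -s^2 + s*(2*c + 1)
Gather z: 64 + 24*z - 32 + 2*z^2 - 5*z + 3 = 2*z^2 + 19*z + 35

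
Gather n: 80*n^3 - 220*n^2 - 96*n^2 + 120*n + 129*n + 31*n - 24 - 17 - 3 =80*n^3 - 316*n^2 + 280*n - 44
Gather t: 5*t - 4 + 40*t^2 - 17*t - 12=40*t^2 - 12*t - 16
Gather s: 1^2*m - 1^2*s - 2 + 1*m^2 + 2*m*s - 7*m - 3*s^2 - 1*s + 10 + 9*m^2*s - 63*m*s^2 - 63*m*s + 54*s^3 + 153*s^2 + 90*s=m^2 - 6*m + 54*s^3 + s^2*(150 - 63*m) + s*(9*m^2 - 61*m + 88) + 8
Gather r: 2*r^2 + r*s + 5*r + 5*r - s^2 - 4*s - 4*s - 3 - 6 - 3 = 2*r^2 + r*(s + 10) - s^2 - 8*s - 12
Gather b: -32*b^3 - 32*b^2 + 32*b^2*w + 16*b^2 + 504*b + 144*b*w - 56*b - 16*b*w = -32*b^3 + b^2*(32*w - 16) + b*(128*w + 448)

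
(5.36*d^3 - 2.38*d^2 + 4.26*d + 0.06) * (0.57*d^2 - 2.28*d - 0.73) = 3.0552*d^5 - 13.5774*d^4 + 3.9418*d^3 - 7.9412*d^2 - 3.2466*d - 0.0438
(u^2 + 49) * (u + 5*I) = u^3 + 5*I*u^2 + 49*u + 245*I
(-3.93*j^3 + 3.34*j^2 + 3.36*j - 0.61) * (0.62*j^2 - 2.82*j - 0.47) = -2.4366*j^5 + 13.1534*j^4 - 5.4885*j^3 - 11.4232*j^2 + 0.141*j + 0.2867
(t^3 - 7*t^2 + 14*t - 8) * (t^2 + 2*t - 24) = t^5 - 5*t^4 - 24*t^3 + 188*t^2 - 352*t + 192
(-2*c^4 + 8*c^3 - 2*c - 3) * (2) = -4*c^4 + 16*c^3 - 4*c - 6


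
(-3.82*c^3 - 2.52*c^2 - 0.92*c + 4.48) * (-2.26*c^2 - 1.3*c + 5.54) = 8.6332*c^5 + 10.6612*c^4 - 15.8076*c^3 - 22.8896*c^2 - 10.9208*c + 24.8192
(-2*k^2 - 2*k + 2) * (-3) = 6*k^2 + 6*k - 6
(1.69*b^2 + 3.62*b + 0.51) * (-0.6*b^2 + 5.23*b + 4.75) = -1.014*b^4 + 6.6667*b^3 + 26.6541*b^2 + 19.8623*b + 2.4225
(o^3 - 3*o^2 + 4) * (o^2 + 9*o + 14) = o^5 + 6*o^4 - 13*o^3 - 38*o^2 + 36*o + 56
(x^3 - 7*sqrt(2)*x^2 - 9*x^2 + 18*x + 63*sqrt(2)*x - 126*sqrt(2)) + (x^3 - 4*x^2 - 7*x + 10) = 2*x^3 - 13*x^2 - 7*sqrt(2)*x^2 + 11*x + 63*sqrt(2)*x - 126*sqrt(2) + 10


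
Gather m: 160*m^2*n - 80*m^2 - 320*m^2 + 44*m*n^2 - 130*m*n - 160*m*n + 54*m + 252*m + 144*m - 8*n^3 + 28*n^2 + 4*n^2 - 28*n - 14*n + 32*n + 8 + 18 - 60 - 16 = m^2*(160*n - 400) + m*(44*n^2 - 290*n + 450) - 8*n^3 + 32*n^2 - 10*n - 50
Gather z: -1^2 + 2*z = 2*z - 1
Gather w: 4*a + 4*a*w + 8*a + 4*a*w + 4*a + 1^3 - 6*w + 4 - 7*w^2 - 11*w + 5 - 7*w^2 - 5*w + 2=16*a - 14*w^2 + w*(8*a - 22) + 12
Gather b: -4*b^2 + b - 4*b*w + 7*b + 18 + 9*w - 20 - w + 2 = -4*b^2 + b*(8 - 4*w) + 8*w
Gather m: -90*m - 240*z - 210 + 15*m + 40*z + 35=-75*m - 200*z - 175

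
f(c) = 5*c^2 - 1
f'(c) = 10*c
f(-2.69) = 35.18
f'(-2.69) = -26.90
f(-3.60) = 63.80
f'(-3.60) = -36.00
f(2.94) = 42.22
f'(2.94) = 29.40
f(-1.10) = 5.05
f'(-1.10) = -11.00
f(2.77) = 37.36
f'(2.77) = 27.70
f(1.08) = 4.83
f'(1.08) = 10.80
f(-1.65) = 12.61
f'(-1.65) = -16.50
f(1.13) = 5.38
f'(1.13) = 11.30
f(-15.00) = 1124.00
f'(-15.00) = -150.00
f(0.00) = -1.00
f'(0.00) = 0.00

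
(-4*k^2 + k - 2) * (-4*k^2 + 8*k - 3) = 16*k^4 - 36*k^3 + 28*k^2 - 19*k + 6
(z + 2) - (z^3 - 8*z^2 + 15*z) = -z^3 + 8*z^2 - 14*z + 2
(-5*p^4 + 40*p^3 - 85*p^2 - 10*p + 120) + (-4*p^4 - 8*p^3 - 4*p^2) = -9*p^4 + 32*p^3 - 89*p^2 - 10*p + 120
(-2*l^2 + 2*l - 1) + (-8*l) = -2*l^2 - 6*l - 1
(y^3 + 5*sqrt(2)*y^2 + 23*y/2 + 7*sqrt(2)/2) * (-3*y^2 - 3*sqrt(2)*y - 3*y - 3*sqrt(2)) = -3*y^5 - 18*sqrt(2)*y^4 - 3*y^4 - 129*y^3/2 - 18*sqrt(2)*y^3 - 129*y^2/2 - 45*sqrt(2)*y^2 - 45*sqrt(2)*y - 21*y - 21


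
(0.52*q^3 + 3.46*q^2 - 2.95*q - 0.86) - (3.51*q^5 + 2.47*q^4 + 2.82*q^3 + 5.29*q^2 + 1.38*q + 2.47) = -3.51*q^5 - 2.47*q^4 - 2.3*q^3 - 1.83*q^2 - 4.33*q - 3.33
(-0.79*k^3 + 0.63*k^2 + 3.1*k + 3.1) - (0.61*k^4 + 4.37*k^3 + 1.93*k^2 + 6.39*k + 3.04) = -0.61*k^4 - 5.16*k^3 - 1.3*k^2 - 3.29*k + 0.0600000000000001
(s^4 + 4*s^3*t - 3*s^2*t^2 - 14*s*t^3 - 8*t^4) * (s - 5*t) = s^5 - s^4*t - 23*s^3*t^2 + s^2*t^3 + 62*s*t^4 + 40*t^5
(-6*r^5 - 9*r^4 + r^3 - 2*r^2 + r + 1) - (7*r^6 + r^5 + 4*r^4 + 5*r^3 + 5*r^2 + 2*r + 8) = -7*r^6 - 7*r^5 - 13*r^4 - 4*r^3 - 7*r^2 - r - 7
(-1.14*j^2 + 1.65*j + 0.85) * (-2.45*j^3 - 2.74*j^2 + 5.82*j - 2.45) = 2.793*j^5 - 0.9189*j^4 - 13.2383*j^3 + 10.067*j^2 + 0.9045*j - 2.0825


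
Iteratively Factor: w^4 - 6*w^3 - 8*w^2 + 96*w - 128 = (w - 4)*(w^3 - 2*w^2 - 16*w + 32) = (w - 4)*(w + 4)*(w^2 - 6*w + 8) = (w - 4)*(w - 2)*(w + 4)*(w - 4)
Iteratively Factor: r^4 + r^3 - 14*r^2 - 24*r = (r + 2)*(r^3 - r^2 - 12*r) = (r + 2)*(r + 3)*(r^2 - 4*r) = (r - 4)*(r + 2)*(r + 3)*(r)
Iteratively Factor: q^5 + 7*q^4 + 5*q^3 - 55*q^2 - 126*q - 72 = (q - 3)*(q^4 + 10*q^3 + 35*q^2 + 50*q + 24) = (q - 3)*(q + 1)*(q^3 + 9*q^2 + 26*q + 24) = (q - 3)*(q + 1)*(q + 3)*(q^2 + 6*q + 8) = (q - 3)*(q + 1)*(q + 2)*(q + 3)*(q + 4)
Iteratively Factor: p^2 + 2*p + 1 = (p + 1)*(p + 1)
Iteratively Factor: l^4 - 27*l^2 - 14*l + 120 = (l + 4)*(l^3 - 4*l^2 - 11*l + 30) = (l - 2)*(l + 4)*(l^2 - 2*l - 15) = (l - 2)*(l + 3)*(l + 4)*(l - 5)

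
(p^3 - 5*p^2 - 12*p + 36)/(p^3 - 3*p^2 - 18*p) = (p - 2)/p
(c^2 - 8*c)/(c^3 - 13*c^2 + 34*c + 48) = c/(c^2 - 5*c - 6)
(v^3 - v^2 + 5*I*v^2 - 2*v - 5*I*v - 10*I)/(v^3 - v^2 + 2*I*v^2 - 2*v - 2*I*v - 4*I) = (v + 5*I)/(v + 2*I)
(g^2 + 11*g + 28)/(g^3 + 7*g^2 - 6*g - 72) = (g + 7)/(g^2 + 3*g - 18)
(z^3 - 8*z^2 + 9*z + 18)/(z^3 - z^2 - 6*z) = (z^2 - 5*z - 6)/(z*(z + 2))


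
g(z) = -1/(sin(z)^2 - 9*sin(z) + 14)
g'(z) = -(-2*sin(z)*cos(z) + 9*cos(z))/(sin(z)^2 - 9*sin(z) + 14)^2 = (2*sin(z) - 9)*cos(z)/(sin(z)^2 - 9*sin(z) + 14)^2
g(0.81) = -0.12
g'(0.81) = -0.08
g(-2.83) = -0.06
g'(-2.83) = 0.03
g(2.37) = -0.12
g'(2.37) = 0.08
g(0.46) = -0.10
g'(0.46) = -0.07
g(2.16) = -0.14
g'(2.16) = 0.08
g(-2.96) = -0.06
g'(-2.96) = 0.04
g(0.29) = -0.09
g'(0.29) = -0.06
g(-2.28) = -0.05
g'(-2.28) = 0.01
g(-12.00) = -0.11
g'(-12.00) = -0.07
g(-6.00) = -0.09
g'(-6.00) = -0.06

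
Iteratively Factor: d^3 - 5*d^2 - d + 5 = (d - 5)*(d^2 - 1) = (d - 5)*(d - 1)*(d + 1)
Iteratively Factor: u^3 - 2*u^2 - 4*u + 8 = (u - 2)*(u^2 - 4) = (u - 2)^2*(u + 2)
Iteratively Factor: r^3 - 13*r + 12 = (r - 3)*(r^2 + 3*r - 4) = (r - 3)*(r - 1)*(r + 4)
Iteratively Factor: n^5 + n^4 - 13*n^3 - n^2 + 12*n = (n - 1)*(n^4 + 2*n^3 - 11*n^2 - 12*n) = n*(n - 1)*(n^3 + 2*n^2 - 11*n - 12) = n*(n - 1)*(n + 4)*(n^2 - 2*n - 3) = n*(n - 3)*(n - 1)*(n + 4)*(n + 1)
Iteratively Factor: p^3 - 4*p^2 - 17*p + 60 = (p - 5)*(p^2 + p - 12) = (p - 5)*(p + 4)*(p - 3)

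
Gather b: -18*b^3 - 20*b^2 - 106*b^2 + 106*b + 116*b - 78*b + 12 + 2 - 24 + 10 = -18*b^3 - 126*b^2 + 144*b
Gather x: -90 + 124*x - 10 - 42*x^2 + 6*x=-42*x^2 + 130*x - 100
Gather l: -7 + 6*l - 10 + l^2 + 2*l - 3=l^2 + 8*l - 20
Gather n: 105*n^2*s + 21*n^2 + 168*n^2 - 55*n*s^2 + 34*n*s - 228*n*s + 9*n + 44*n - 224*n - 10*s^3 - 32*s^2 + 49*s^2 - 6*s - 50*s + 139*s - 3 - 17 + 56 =n^2*(105*s + 189) + n*(-55*s^2 - 194*s - 171) - 10*s^3 + 17*s^2 + 83*s + 36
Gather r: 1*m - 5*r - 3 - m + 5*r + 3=0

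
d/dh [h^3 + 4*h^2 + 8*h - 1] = 3*h^2 + 8*h + 8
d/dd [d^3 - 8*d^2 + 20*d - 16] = 3*d^2 - 16*d + 20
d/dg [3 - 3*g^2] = -6*g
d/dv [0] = 0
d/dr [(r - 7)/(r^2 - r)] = (-r^2 + 14*r - 7)/(r^2*(r^2 - 2*r + 1))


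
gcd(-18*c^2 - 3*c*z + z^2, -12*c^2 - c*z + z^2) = 3*c + z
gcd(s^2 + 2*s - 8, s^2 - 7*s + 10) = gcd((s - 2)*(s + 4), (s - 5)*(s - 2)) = s - 2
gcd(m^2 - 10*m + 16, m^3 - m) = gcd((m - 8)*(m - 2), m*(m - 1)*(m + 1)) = 1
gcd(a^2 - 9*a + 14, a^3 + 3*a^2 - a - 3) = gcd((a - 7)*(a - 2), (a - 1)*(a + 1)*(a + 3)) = 1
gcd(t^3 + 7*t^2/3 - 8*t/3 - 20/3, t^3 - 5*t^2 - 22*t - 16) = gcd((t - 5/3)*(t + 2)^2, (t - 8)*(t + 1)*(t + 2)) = t + 2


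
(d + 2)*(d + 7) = d^2 + 9*d + 14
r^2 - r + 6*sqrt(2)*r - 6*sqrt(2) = (r - 1)*(r + 6*sqrt(2))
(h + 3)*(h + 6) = h^2 + 9*h + 18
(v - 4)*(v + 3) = v^2 - v - 12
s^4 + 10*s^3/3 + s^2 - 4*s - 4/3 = (s - 1)*(s + 1/3)*(s + 2)^2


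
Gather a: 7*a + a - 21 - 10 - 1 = 8*a - 32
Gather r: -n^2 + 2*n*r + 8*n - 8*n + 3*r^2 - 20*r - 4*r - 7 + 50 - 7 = -n^2 + 3*r^2 + r*(2*n - 24) + 36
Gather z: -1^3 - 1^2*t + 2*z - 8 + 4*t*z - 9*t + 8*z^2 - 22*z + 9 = -10*t + 8*z^2 + z*(4*t - 20)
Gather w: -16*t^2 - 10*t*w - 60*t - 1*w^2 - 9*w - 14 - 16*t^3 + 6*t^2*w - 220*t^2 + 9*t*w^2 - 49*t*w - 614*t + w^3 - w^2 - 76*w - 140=-16*t^3 - 236*t^2 - 674*t + w^3 + w^2*(9*t - 2) + w*(6*t^2 - 59*t - 85) - 154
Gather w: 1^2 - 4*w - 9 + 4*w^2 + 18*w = 4*w^2 + 14*w - 8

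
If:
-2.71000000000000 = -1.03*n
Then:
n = 2.63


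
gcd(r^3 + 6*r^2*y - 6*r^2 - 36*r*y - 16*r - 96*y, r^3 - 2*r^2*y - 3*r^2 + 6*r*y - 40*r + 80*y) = r - 8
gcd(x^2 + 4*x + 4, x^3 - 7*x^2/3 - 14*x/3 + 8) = x + 2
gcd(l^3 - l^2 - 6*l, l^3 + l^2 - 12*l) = l^2 - 3*l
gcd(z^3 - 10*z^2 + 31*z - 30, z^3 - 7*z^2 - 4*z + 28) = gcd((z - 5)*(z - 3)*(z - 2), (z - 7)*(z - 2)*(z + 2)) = z - 2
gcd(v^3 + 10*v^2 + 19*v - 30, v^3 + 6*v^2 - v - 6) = v^2 + 5*v - 6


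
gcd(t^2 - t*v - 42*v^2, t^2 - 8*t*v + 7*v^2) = t - 7*v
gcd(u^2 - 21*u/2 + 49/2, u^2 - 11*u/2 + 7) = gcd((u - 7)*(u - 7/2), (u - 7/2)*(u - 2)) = u - 7/2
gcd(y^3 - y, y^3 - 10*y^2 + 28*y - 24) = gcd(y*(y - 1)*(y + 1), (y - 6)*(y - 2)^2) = 1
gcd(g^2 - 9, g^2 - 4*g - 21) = g + 3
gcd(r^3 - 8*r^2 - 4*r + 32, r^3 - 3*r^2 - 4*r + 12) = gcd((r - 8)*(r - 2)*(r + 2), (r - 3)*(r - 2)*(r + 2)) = r^2 - 4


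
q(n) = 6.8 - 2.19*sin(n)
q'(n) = -2.19*cos(n)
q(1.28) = 4.70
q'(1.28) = -0.63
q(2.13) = 4.94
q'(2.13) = 1.16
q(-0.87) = 8.47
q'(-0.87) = -1.41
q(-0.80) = 8.37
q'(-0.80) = -1.53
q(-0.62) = 8.07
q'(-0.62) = -1.78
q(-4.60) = 4.62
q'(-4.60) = 0.25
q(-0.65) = 8.13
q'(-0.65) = -1.74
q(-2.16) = 8.62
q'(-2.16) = 1.22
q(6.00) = 7.41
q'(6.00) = -2.10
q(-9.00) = 7.70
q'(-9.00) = 2.00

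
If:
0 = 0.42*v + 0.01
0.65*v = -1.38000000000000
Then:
No Solution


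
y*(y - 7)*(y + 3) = y^3 - 4*y^2 - 21*y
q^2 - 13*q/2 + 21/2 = (q - 7/2)*(q - 3)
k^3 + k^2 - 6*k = k*(k - 2)*(k + 3)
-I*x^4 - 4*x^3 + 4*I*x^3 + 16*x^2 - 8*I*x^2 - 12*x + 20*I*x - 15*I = (x - 3)*(x - 5*I)*(x + I)*(-I*x + I)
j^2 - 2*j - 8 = (j - 4)*(j + 2)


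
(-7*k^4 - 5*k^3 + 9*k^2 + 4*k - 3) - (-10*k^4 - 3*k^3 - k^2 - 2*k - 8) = 3*k^4 - 2*k^3 + 10*k^2 + 6*k + 5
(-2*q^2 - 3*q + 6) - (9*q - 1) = -2*q^2 - 12*q + 7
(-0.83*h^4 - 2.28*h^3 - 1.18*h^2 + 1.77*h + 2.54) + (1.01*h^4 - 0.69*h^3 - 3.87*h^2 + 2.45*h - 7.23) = 0.18*h^4 - 2.97*h^3 - 5.05*h^2 + 4.22*h - 4.69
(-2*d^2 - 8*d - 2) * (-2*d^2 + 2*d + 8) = 4*d^4 + 12*d^3 - 28*d^2 - 68*d - 16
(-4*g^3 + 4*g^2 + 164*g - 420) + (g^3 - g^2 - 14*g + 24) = -3*g^3 + 3*g^2 + 150*g - 396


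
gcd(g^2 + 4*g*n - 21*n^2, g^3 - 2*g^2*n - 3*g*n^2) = g - 3*n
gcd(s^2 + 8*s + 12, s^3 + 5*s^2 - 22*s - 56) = s + 2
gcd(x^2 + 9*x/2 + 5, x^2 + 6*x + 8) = x + 2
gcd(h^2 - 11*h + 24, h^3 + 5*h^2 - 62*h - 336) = h - 8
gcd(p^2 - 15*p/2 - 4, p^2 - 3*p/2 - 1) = p + 1/2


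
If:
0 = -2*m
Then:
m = 0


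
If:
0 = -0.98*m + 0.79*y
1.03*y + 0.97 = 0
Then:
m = -0.76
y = -0.94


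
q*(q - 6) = q^2 - 6*q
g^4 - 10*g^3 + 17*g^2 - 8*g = g*(g - 8)*(g - 1)^2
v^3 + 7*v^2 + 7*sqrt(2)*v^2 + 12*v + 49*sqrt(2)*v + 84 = (v + 7)*(v + sqrt(2))*(v + 6*sqrt(2))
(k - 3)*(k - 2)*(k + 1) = k^3 - 4*k^2 + k + 6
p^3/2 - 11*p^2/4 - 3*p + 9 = (p/2 + 1)*(p - 6)*(p - 3/2)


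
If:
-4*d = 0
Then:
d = 0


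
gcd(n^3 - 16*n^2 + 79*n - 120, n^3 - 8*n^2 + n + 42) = n - 3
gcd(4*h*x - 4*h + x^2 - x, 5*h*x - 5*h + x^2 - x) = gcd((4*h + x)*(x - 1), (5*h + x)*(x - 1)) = x - 1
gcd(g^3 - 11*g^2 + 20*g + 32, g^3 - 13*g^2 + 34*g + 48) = g^2 - 7*g - 8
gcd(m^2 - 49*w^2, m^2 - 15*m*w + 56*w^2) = -m + 7*w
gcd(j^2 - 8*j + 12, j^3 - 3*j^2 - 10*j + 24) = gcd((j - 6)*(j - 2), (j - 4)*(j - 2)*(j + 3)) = j - 2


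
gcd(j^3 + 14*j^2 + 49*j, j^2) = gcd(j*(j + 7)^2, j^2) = j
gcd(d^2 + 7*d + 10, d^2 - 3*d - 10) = d + 2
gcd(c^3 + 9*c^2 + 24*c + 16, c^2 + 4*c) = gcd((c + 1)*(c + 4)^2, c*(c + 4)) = c + 4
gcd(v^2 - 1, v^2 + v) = v + 1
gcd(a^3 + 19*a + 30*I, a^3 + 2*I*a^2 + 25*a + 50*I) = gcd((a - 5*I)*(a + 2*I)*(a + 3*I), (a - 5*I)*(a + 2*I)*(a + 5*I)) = a^2 - 3*I*a + 10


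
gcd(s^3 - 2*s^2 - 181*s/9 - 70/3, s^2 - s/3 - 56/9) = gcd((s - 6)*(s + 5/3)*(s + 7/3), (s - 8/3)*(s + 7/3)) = s + 7/3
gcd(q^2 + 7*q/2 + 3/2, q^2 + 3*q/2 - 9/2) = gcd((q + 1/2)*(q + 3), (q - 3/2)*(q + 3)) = q + 3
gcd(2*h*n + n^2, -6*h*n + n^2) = n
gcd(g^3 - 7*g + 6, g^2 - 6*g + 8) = g - 2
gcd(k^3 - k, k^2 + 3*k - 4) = k - 1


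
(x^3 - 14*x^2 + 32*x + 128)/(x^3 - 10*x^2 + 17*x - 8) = (x^2 - 6*x - 16)/(x^2 - 2*x + 1)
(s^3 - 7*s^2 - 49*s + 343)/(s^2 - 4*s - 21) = (s^2 - 49)/(s + 3)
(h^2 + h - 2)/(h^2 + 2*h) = (h - 1)/h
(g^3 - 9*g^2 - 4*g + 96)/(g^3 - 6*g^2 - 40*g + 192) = (g + 3)/(g + 6)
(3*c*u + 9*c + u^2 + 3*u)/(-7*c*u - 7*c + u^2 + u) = (3*c*u + 9*c + u^2 + 3*u)/(-7*c*u - 7*c + u^2 + u)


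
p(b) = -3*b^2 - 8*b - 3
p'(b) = -6*b - 8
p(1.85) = -28.07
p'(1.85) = -19.10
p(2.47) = -41.06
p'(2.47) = -22.82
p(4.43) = -97.31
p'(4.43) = -34.58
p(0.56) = -8.42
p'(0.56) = -11.36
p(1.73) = -25.82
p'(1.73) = -18.38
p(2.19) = -34.91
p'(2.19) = -21.14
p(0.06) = -3.49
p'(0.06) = -8.36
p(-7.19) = -100.57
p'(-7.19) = 35.14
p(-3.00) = -6.00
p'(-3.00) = 10.00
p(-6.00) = -63.00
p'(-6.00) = 28.00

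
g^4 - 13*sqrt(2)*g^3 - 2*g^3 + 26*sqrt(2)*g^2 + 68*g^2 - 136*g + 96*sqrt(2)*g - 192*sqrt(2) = (g - 2)*(g - 8*sqrt(2))*(g - 6*sqrt(2))*(g + sqrt(2))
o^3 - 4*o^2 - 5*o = o*(o - 5)*(o + 1)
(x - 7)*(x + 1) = x^2 - 6*x - 7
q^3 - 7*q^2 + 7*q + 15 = (q - 5)*(q - 3)*(q + 1)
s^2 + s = s*(s + 1)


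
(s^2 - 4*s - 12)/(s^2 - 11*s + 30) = (s + 2)/(s - 5)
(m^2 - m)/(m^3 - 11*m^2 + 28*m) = (m - 1)/(m^2 - 11*m + 28)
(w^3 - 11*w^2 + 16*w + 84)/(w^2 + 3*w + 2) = (w^2 - 13*w + 42)/(w + 1)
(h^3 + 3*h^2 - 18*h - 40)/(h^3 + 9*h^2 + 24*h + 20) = (h - 4)/(h + 2)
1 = 1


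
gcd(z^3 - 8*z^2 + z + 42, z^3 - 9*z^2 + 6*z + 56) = z^2 - 5*z - 14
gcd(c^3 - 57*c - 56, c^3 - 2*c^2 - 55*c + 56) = c^2 - c - 56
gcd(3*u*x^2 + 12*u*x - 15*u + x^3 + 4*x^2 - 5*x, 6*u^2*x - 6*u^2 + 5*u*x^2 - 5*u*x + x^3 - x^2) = 3*u*x - 3*u + x^2 - x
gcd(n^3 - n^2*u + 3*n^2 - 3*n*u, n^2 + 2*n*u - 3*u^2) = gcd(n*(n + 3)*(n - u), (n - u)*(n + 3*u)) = -n + u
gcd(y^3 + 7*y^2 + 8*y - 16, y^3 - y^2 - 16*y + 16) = y^2 + 3*y - 4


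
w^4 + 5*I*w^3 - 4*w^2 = w^2*(w + I)*(w + 4*I)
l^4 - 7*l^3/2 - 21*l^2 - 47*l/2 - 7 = (l - 7)*(l + 1/2)*(l + 1)*(l + 2)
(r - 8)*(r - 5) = r^2 - 13*r + 40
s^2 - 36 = (s - 6)*(s + 6)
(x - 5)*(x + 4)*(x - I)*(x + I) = x^4 - x^3 - 19*x^2 - x - 20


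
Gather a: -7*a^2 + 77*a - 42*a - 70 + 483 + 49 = -7*a^2 + 35*a + 462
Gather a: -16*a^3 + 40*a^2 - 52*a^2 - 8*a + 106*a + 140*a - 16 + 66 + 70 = -16*a^3 - 12*a^2 + 238*a + 120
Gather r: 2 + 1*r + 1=r + 3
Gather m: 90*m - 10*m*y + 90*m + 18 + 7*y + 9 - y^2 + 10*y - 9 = m*(180 - 10*y) - y^2 + 17*y + 18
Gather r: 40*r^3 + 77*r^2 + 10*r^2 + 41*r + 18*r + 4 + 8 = 40*r^3 + 87*r^2 + 59*r + 12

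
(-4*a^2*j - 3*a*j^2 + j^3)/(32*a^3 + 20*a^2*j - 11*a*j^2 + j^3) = -j/(8*a - j)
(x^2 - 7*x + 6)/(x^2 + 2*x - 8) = (x^2 - 7*x + 6)/(x^2 + 2*x - 8)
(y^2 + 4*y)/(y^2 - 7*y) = (y + 4)/(y - 7)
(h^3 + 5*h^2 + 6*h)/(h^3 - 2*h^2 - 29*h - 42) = h/(h - 7)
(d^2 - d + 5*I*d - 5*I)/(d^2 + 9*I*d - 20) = (d - 1)/(d + 4*I)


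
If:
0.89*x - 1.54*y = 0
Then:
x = 1.73033707865169*y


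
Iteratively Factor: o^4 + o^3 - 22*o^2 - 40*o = (o - 5)*(o^3 + 6*o^2 + 8*o) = o*(o - 5)*(o^2 + 6*o + 8) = o*(o - 5)*(o + 4)*(o + 2)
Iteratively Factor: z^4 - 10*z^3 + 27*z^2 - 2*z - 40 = (z - 4)*(z^3 - 6*z^2 + 3*z + 10) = (z - 5)*(z - 4)*(z^2 - z - 2) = (z - 5)*(z - 4)*(z - 2)*(z + 1)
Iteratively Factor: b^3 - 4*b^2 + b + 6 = (b - 2)*(b^2 - 2*b - 3) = (b - 3)*(b - 2)*(b + 1)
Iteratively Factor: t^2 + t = (t)*(t + 1)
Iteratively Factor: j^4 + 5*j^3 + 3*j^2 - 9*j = (j + 3)*(j^3 + 2*j^2 - 3*j) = (j + 3)^2*(j^2 - j) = (j - 1)*(j + 3)^2*(j)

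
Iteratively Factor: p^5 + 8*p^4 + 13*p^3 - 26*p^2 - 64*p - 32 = (p - 2)*(p^4 + 10*p^3 + 33*p^2 + 40*p + 16) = (p - 2)*(p + 4)*(p^3 + 6*p^2 + 9*p + 4) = (p - 2)*(p + 4)^2*(p^2 + 2*p + 1) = (p - 2)*(p + 1)*(p + 4)^2*(p + 1)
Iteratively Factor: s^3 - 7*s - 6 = (s + 2)*(s^2 - 2*s - 3) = (s - 3)*(s + 2)*(s + 1)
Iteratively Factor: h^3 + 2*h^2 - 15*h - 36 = (h + 3)*(h^2 - h - 12) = (h + 3)^2*(h - 4)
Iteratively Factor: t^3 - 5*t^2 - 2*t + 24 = (t - 3)*(t^2 - 2*t - 8) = (t - 4)*(t - 3)*(t + 2)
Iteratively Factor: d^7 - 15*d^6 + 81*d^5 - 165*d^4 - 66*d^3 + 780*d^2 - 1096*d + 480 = (d - 4)*(d^6 - 11*d^5 + 37*d^4 - 17*d^3 - 134*d^2 + 244*d - 120) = (d - 4)*(d - 2)*(d^5 - 9*d^4 + 19*d^3 + 21*d^2 - 92*d + 60) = (d - 4)*(d - 2)*(d + 2)*(d^4 - 11*d^3 + 41*d^2 - 61*d + 30) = (d - 4)*(d - 2)^2*(d + 2)*(d^3 - 9*d^2 + 23*d - 15) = (d - 5)*(d - 4)*(d - 2)^2*(d + 2)*(d^2 - 4*d + 3) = (d - 5)*(d - 4)*(d - 2)^2*(d - 1)*(d + 2)*(d - 3)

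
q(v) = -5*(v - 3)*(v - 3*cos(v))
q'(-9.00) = 17.15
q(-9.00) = -376.00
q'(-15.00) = -21.97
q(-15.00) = -1144.88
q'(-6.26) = 95.82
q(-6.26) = -428.70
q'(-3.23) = 40.61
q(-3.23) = -7.53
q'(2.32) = -10.95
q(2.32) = 14.83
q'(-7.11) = -15.32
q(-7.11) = -462.11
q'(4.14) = -20.15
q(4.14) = -32.86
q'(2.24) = -7.76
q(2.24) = 15.58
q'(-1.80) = -40.53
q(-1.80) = -26.84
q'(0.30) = 38.30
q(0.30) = -34.64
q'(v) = -5*v - 5*(v - 3)*(3*sin(v) + 1) + 15*cos(v)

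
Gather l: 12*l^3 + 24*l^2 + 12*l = 12*l^3 + 24*l^2 + 12*l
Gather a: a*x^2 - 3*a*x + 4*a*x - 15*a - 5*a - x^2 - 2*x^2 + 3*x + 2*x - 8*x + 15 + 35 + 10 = a*(x^2 + x - 20) - 3*x^2 - 3*x + 60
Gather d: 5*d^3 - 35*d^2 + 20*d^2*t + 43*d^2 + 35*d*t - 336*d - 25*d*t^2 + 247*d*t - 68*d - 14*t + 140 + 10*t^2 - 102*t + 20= 5*d^3 + d^2*(20*t + 8) + d*(-25*t^2 + 282*t - 404) + 10*t^2 - 116*t + 160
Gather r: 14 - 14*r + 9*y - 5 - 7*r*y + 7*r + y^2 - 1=r*(-7*y - 7) + y^2 + 9*y + 8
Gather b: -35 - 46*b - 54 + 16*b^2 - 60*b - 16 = 16*b^2 - 106*b - 105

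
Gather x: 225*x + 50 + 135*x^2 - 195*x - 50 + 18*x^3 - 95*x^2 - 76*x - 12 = 18*x^3 + 40*x^2 - 46*x - 12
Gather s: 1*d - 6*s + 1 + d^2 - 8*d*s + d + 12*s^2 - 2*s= d^2 + 2*d + 12*s^2 + s*(-8*d - 8) + 1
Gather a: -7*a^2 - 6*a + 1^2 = -7*a^2 - 6*a + 1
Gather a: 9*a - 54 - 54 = 9*a - 108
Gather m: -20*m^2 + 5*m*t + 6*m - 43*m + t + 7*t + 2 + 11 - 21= -20*m^2 + m*(5*t - 37) + 8*t - 8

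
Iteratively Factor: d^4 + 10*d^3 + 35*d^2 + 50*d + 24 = (d + 4)*(d^3 + 6*d^2 + 11*d + 6) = (d + 3)*(d + 4)*(d^2 + 3*d + 2) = (d + 1)*(d + 3)*(d + 4)*(d + 2)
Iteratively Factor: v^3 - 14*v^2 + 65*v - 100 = (v - 5)*(v^2 - 9*v + 20) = (v - 5)*(v - 4)*(v - 5)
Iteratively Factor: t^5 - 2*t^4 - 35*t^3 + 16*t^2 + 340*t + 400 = (t + 2)*(t^4 - 4*t^3 - 27*t^2 + 70*t + 200) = (t + 2)^2*(t^3 - 6*t^2 - 15*t + 100) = (t + 2)^2*(t + 4)*(t^2 - 10*t + 25) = (t - 5)*(t + 2)^2*(t + 4)*(t - 5)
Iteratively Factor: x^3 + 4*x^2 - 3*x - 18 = (x + 3)*(x^2 + x - 6) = (x + 3)^2*(x - 2)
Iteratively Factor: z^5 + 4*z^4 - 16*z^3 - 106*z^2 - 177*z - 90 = (z + 1)*(z^4 + 3*z^3 - 19*z^2 - 87*z - 90) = (z + 1)*(z + 3)*(z^3 - 19*z - 30) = (z + 1)*(z + 2)*(z + 3)*(z^2 - 2*z - 15) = (z - 5)*(z + 1)*(z + 2)*(z + 3)*(z + 3)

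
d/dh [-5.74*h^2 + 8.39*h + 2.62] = 8.39 - 11.48*h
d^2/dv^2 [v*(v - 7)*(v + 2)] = 6*v - 10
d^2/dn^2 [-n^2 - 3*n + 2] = -2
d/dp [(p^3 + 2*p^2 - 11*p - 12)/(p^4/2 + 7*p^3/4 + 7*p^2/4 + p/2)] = 4*(-2*p^4 - 4*p^3 + 69*p^2 + 120*p + 24)/(p^2*(4*p^4 + 20*p^3 + 33*p^2 + 20*p + 4))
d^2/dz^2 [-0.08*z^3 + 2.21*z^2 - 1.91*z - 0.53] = 4.42 - 0.48*z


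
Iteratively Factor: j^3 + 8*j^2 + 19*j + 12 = (j + 4)*(j^2 + 4*j + 3) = (j + 1)*(j + 4)*(j + 3)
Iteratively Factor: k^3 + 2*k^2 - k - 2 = (k - 1)*(k^2 + 3*k + 2) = (k - 1)*(k + 1)*(k + 2)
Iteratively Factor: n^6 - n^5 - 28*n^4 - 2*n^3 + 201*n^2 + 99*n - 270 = (n + 2)*(n^5 - 3*n^4 - 22*n^3 + 42*n^2 + 117*n - 135) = (n + 2)*(n + 3)*(n^4 - 6*n^3 - 4*n^2 + 54*n - 45) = (n - 5)*(n + 2)*(n + 3)*(n^3 - n^2 - 9*n + 9) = (n - 5)*(n - 1)*(n + 2)*(n + 3)*(n^2 - 9) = (n - 5)*(n - 3)*(n - 1)*(n + 2)*(n + 3)*(n + 3)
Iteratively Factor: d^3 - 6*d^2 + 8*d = (d)*(d^2 - 6*d + 8) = d*(d - 4)*(d - 2)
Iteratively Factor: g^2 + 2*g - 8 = (g - 2)*(g + 4)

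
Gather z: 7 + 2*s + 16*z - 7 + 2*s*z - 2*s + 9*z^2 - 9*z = 9*z^2 + z*(2*s + 7)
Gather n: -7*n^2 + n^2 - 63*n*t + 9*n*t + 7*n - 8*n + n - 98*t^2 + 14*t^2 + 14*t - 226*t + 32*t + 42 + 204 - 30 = -6*n^2 - 54*n*t - 84*t^2 - 180*t + 216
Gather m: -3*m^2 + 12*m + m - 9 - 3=-3*m^2 + 13*m - 12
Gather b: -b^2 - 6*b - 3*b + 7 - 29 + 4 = -b^2 - 9*b - 18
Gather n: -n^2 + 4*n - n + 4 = -n^2 + 3*n + 4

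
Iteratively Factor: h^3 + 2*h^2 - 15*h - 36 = (h - 4)*(h^2 + 6*h + 9) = (h - 4)*(h + 3)*(h + 3)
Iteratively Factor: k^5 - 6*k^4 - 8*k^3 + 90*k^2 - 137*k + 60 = (k - 1)*(k^4 - 5*k^3 - 13*k^2 + 77*k - 60) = (k - 3)*(k - 1)*(k^3 - 2*k^2 - 19*k + 20) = (k - 5)*(k - 3)*(k - 1)*(k^2 + 3*k - 4) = (k - 5)*(k - 3)*(k - 1)^2*(k + 4)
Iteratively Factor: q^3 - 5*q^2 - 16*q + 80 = (q + 4)*(q^2 - 9*q + 20) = (q - 4)*(q + 4)*(q - 5)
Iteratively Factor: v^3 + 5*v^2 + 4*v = (v + 1)*(v^2 + 4*v) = v*(v + 1)*(v + 4)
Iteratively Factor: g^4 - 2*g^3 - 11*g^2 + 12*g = (g - 4)*(g^3 + 2*g^2 - 3*g) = g*(g - 4)*(g^2 + 2*g - 3) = g*(g - 4)*(g - 1)*(g + 3)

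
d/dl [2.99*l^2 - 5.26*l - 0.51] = 5.98*l - 5.26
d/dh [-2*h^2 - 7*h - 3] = -4*h - 7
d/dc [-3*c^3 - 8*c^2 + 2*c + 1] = -9*c^2 - 16*c + 2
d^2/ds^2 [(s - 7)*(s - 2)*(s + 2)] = 6*s - 14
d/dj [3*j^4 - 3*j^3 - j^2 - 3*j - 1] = 12*j^3 - 9*j^2 - 2*j - 3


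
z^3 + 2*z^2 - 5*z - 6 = (z - 2)*(z + 1)*(z + 3)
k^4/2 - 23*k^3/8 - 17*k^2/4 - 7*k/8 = k*(k/2 + 1/2)*(k - 7)*(k + 1/4)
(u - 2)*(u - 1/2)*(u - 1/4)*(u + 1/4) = u^4 - 5*u^3/2 + 15*u^2/16 + 5*u/32 - 1/16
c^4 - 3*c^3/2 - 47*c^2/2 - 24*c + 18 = (c - 6)*(c - 1/2)*(c + 2)*(c + 3)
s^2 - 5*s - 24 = (s - 8)*(s + 3)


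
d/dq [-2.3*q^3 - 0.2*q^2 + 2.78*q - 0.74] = -6.9*q^2 - 0.4*q + 2.78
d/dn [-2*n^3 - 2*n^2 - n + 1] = -6*n^2 - 4*n - 1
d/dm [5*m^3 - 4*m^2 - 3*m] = 15*m^2 - 8*m - 3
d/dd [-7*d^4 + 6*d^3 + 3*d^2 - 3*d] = -28*d^3 + 18*d^2 + 6*d - 3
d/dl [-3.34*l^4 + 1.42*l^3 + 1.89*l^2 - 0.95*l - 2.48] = -13.36*l^3 + 4.26*l^2 + 3.78*l - 0.95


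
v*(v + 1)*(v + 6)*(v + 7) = v^4 + 14*v^3 + 55*v^2 + 42*v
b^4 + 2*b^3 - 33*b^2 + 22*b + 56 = (b - 4)*(b - 2)*(b + 1)*(b + 7)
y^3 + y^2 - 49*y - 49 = (y - 7)*(y + 1)*(y + 7)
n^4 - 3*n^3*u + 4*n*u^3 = n*(n - 2*u)^2*(n + u)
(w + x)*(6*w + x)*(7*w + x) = 42*w^3 + 55*w^2*x + 14*w*x^2 + x^3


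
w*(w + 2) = w^2 + 2*w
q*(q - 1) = q^2 - q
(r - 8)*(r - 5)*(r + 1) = r^3 - 12*r^2 + 27*r + 40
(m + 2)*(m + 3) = m^2 + 5*m + 6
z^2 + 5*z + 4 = (z + 1)*(z + 4)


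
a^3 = a^3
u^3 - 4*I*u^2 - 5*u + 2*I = (u - 2*I)*(u - I)^2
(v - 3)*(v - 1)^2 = v^3 - 5*v^2 + 7*v - 3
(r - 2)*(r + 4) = r^2 + 2*r - 8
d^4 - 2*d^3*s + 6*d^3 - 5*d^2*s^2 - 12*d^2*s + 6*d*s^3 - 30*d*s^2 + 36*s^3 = (d + 6)*(d - 3*s)*(d - s)*(d + 2*s)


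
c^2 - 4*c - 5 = (c - 5)*(c + 1)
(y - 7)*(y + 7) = y^2 - 49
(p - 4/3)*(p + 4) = p^2 + 8*p/3 - 16/3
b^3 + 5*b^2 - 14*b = b*(b - 2)*(b + 7)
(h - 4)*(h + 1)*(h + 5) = h^3 + 2*h^2 - 19*h - 20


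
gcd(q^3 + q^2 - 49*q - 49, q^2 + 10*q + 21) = q + 7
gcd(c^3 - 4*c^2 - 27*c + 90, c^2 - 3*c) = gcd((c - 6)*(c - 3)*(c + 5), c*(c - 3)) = c - 3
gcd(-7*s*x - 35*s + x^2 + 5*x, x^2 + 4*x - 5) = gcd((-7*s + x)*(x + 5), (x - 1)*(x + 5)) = x + 5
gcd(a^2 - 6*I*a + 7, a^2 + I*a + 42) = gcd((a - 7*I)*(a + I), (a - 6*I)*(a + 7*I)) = 1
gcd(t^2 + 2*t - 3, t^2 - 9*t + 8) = t - 1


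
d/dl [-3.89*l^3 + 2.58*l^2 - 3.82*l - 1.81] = -11.67*l^2 + 5.16*l - 3.82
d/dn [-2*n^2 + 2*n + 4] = 2 - 4*n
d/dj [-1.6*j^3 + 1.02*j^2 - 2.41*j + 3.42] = -4.8*j^2 + 2.04*j - 2.41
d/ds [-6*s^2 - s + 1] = -12*s - 1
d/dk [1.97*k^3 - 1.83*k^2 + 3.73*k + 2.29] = 5.91*k^2 - 3.66*k + 3.73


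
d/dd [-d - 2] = -1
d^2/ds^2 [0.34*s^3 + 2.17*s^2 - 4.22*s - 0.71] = 2.04*s + 4.34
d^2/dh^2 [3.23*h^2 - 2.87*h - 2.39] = 6.46000000000000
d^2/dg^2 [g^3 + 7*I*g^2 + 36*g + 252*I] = 6*g + 14*I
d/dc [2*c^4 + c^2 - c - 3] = 8*c^3 + 2*c - 1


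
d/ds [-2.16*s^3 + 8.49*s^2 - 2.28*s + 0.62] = -6.48*s^2 + 16.98*s - 2.28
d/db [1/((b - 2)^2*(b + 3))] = -(3*b + 4)/((b - 2)^3*(b + 3)^2)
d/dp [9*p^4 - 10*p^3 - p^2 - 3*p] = 36*p^3 - 30*p^2 - 2*p - 3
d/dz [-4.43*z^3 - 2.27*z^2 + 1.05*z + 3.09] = -13.29*z^2 - 4.54*z + 1.05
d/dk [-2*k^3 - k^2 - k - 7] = -6*k^2 - 2*k - 1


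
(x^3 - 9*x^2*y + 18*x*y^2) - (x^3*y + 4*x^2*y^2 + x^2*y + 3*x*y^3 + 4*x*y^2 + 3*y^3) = -x^3*y + x^3 - 4*x^2*y^2 - 10*x^2*y - 3*x*y^3 + 14*x*y^2 - 3*y^3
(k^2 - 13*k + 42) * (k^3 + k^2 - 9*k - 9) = k^5 - 12*k^4 + 20*k^3 + 150*k^2 - 261*k - 378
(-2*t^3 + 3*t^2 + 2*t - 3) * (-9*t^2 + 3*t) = 18*t^5 - 33*t^4 - 9*t^3 + 33*t^2 - 9*t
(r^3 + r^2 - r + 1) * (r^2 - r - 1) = r^5 - 3*r^3 + r^2 - 1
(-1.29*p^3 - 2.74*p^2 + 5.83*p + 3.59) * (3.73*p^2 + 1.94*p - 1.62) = -4.8117*p^5 - 12.7228*p^4 + 18.5201*p^3 + 29.1397*p^2 - 2.48*p - 5.8158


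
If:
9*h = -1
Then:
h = -1/9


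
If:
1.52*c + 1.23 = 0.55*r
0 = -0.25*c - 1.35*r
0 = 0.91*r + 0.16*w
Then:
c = -0.76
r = 0.14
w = -0.80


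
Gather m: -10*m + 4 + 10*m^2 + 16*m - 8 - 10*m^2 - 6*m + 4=0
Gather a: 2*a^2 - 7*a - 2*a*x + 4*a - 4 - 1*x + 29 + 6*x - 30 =2*a^2 + a*(-2*x - 3) + 5*x - 5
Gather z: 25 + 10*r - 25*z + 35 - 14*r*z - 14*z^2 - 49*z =10*r - 14*z^2 + z*(-14*r - 74) + 60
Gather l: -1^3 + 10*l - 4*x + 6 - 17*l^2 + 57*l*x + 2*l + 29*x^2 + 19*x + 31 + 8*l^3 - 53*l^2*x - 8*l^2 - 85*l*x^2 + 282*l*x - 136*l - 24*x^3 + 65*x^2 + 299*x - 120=8*l^3 + l^2*(-53*x - 25) + l*(-85*x^2 + 339*x - 124) - 24*x^3 + 94*x^2 + 314*x - 84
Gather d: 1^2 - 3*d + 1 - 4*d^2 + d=-4*d^2 - 2*d + 2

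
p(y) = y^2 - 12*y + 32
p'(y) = 2*y - 12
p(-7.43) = 176.36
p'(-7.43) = -26.86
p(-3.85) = 93.02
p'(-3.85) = -19.70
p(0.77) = 23.35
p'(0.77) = -10.46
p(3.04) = 4.76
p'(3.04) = -5.92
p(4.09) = -0.35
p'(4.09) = -3.82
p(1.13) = 19.72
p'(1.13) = -9.74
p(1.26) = 18.47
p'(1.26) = -9.48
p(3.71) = 1.24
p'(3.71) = -4.58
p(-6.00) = 140.00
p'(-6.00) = -24.00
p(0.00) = 32.00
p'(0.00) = -12.00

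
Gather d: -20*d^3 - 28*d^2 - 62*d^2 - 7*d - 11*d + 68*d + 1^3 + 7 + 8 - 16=-20*d^3 - 90*d^2 + 50*d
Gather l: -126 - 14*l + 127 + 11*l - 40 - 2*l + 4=-5*l - 35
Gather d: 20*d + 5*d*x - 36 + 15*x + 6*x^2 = d*(5*x + 20) + 6*x^2 + 15*x - 36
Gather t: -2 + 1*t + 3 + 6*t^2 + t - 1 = 6*t^2 + 2*t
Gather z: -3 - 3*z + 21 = 18 - 3*z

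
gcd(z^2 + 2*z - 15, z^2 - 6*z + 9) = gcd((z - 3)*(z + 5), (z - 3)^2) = z - 3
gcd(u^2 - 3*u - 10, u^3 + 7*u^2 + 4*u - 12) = u + 2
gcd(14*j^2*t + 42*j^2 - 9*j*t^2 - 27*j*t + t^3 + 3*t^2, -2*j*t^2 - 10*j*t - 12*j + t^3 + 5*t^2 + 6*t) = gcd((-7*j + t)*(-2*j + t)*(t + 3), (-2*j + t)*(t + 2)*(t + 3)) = -2*j*t - 6*j + t^2 + 3*t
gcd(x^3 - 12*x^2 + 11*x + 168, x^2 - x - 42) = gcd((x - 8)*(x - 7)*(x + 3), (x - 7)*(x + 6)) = x - 7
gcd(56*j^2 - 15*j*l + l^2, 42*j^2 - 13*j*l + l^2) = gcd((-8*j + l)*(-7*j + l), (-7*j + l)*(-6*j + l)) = 7*j - l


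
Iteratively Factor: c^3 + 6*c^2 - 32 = (c - 2)*(c^2 + 8*c + 16) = (c - 2)*(c + 4)*(c + 4)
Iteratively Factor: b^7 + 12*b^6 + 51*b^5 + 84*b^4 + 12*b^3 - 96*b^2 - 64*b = (b)*(b^6 + 12*b^5 + 51*b^4 + 84*b^3 + 12*b^2 - 96*b - 64) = b*(b + 1)*(b^5 + 11*b^4 + 40*b^3 + 44*b^2 - 32*b - 64) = b*(b + 1)*(b + 4)*(b^4 + 7*b^3 + 12*b^2 - 4*b - 16) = b*(b + 1)*(b + 2)*(b + 4)*(b^3 + 5*b^2 + 2*b - 8) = b*(b + 1)*(b + 2)^2*(b + 4)*(b^2 + 3*b - 4) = b*(b + 1)*(b + 2)^2*(b + 4)^2*(b - 1)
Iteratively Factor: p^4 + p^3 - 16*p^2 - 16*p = (p - 4)*(p^3 + 5*p^2 + 4*p) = (p - 4)*(p + 4)*(p^2 + p) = (p - 4)*(p + 1)*(p + 4)*(p)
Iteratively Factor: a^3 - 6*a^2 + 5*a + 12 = (a + 1)*(a^2 - 7*a + 12) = (a - 4)*(a + 1)*(a - 3)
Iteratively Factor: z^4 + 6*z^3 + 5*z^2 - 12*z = (z + 4)*(z^3 + 2*z^2 - 3*z) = (z - 1)*(z + 4)*(z^2 + 3*z) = z*(z - 1)*(z + 4)*(z + 3)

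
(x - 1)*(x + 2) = x^2 + x - 2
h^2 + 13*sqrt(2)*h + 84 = (h + 6*sqrt(2))*(h + 7*sqrt(2))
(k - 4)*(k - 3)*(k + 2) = k^3 - 5*k^2 - 2*k + 24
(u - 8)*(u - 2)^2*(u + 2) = u^4 - 10*u^3 + 12*u^2 + 40*u - 64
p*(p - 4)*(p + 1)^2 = p^4 - 2*p^3 - 7*p^2 - 4*p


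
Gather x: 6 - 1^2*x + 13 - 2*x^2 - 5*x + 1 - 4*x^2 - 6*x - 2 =-6*x^2 - 12*x + 18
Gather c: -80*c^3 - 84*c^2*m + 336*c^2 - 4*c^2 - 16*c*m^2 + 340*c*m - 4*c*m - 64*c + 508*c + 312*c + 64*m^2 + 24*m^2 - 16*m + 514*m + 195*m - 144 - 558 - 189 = -80*c^3 + c^2*(332 - 84*m) + c*(-16*m^2 + 336*m + 756) + 88*m^2 + 693*m - 891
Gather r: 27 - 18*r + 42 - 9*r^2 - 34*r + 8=-9*r^2 - 52*r + 77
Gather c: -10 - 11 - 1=-22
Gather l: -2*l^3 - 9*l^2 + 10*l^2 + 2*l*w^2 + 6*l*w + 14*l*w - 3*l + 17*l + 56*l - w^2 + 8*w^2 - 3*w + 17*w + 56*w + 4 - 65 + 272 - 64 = -2*l^3 + l^2 + l*(2*w^2 + 20*w + 70) + 7*w^2 + 70*w + 147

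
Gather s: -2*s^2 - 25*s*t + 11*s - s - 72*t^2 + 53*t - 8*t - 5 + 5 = -2*s^2 + s*(10 - 25*t) - 72*t^2 + 45*t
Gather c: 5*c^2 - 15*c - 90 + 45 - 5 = 5*c^2 - 15*c - 50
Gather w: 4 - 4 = 0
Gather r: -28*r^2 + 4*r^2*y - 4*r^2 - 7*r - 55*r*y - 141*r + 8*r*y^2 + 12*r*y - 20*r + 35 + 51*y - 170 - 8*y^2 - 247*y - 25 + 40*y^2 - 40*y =r^2*(4*y - 32) + r*(8*y^2 - 43*y - 168) + 32*y^2 - 236*y - 160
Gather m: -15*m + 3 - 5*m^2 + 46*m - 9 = -5*m^2 + 31*m - 6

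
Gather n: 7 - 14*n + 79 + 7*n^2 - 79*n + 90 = 7*n^2 - 93*n + 176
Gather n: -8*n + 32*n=24*n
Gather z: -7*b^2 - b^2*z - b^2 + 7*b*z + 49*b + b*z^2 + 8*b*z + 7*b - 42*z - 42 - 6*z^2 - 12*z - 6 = -8*b^2 + 56*b + z^2*(b - 6) + z*(-b^2 + 15*b - 54) - 48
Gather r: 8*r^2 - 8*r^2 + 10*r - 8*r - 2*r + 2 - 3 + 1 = 0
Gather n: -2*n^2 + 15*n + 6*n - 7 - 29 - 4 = -2*n^2 + 21*n - 40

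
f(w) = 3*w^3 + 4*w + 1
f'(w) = 9*w^2 + 4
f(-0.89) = -4.67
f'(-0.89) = 11.13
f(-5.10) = -417.35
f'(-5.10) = 238.09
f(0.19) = 1.78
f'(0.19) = 4.32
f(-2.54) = -58.32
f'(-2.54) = 62.06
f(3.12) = 104.59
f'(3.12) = 91.61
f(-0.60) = -2.05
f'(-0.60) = 7.24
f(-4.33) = -259.87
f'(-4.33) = 172.74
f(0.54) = 3.63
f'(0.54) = 6.62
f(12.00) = 5233.00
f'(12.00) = 1300.00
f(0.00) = 1.00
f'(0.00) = 4.00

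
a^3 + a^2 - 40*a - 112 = (a - 7)*(a + 4)^2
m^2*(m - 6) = m^3 - 6*m^2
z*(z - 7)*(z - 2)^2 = z^4 - 11*z^3 + 32*z^2 - 28*z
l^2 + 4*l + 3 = (l + 1)*(l + 3)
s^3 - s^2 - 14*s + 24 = (s - 3)*(s - 2)*(s + 4)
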